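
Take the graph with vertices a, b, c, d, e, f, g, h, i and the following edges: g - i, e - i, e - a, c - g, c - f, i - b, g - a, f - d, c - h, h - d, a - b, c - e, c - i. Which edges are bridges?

none

The edges on the cycle c-e-a-b-i-c are not bridges since each lies on that cycle.
Every edge lies on some cycle, so there are no bridges.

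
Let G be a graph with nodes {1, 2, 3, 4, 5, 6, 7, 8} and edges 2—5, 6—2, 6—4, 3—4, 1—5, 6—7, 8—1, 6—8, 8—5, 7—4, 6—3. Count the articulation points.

1

Removing 6 increases the component count from 1 to 2, so 6 is a cut vertex.
By contrast removing 7 leaves 1 component; it is not a cut vertex. No other vertex is a cut vertex either.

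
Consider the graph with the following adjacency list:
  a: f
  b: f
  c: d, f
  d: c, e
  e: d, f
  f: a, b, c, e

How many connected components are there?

1

Starting from a we can reach a, b, c, d, e, f. That is one component of size 6.
Total: 1 component.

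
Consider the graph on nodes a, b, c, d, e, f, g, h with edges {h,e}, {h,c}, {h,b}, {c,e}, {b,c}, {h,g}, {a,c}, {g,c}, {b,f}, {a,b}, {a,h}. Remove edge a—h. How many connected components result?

2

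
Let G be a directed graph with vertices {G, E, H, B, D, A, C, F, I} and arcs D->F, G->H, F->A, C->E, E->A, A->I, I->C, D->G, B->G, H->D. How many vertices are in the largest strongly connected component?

4

{A, C, E, I} are all mutually reachable — one SCC of size 4.
{D, G, H} are all mutually reachable — one SCC of size 3.
{F} is an SCC by itself.
{B} is an SCC by itself.
The largest has 4 vertices.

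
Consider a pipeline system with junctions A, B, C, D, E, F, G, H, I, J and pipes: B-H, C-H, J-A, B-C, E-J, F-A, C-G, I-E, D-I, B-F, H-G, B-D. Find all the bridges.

none

The edges on the cycle B-D-I-E-J-A-F-B are not bridges since each lies on that cycle.
Every edge lies on some cycle, so there are no bridges.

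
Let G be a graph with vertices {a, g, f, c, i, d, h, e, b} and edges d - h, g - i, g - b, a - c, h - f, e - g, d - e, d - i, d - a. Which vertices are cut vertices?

a, d, g, h

Removing a increases the component count from 1 to 2, so a is a cut vertex.
Removing d increases the component count from 1 to 3, so d is a cut vertex.
Removing g increases the component count from 1 to 2, so g is a cut vertex.
Likewise h is a cut vertex.
By contrast removing c leaves 1 component; it is not a cut vertex. No other vertex is a cut vertex either.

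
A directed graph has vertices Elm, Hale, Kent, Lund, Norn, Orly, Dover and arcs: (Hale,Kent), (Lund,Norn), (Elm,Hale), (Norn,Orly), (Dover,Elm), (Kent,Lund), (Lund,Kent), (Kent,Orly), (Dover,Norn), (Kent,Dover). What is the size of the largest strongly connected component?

5

{Elm, Hale, Kent, Lund, Dover} are all mutually reachable — one SCC of size 5.
{Norn} is an SCC by itself.
{Orly} is an SCC by itself.
The largest has 5 vertices.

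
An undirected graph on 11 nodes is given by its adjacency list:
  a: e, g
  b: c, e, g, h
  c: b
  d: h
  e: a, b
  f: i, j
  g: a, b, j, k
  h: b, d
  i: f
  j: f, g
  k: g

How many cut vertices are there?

5

Removing b increases the component count from 1 to 3, so b is a cut vertex.
Removing f increases the component count from 1 to 2, so f is a cut vertex.
Removing g increases the component count from 1 to 3, so g is a cut vertex.
Likewise h, j are cut vertices.
By contrast removing a leaves 1 component; it is not a cut vertex. No other vertex is a cut vertex either.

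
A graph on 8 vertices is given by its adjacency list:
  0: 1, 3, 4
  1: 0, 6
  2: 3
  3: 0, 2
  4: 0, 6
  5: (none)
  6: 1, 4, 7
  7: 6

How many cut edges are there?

3

The edges on the cycle 1-0-4-6-1 are not bridges since each lies on that cycle.
But removing 6-7 disconnects 6 from 7; removing 3-2 disconnects 3 from 2; removing 0-3 disconnects 0 from 3 — these are bridges.
That makes 3 bridges.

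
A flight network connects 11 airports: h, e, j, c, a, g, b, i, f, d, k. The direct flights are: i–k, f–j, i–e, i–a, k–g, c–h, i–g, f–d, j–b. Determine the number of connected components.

3

Starting from c we can reach c, h. That is one component of size 2.
Starting from b we can reach b, d, f, j. That is one component of size 4.
Starting from a we can reach a, e, g, i, k. That is one component of size 5.
Total: 3 components.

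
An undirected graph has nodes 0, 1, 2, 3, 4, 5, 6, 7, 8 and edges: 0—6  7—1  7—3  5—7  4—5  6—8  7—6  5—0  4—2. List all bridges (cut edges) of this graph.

The edges on the cycle 5-7-6-0-5 are not bridges since each lies on that cycle.
But removing 2—4 disconnects 2 from 4; removing 3—7 disconnects 3 from 7; removing 5—4 disconnects 5 from 4; removing 6—8 disconnects 6 from 8 — these are bridges.
In total 5 edges are bridges.

1-7, 2-4, 3-7, 4-5, 6-8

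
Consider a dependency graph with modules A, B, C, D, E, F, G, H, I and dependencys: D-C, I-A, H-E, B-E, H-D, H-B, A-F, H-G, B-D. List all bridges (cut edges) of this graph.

The edges on the cycle H-B-D-H are not bridges since each lies on that cycle.
But removing D-C disconnects D from C; removing I-A disconnects I from A; removing F-A disconnects F from A; removing H-G disconnects H from G — these are bridges.

A-F, A-I, C-D, G-H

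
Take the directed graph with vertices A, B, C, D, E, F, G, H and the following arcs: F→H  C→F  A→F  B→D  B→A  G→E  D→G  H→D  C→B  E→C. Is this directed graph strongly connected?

Yes

From A we can reach every vertex (A, B, C, D, E, F, G, H), and every vertex can reach A (A, B, C, D, E, F, G, H). So the whole graph is one strongly connected component.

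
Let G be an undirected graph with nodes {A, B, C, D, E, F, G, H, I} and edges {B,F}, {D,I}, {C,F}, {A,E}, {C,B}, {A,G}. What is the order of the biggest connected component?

3

H is isolated — a component by itself.
Starting from D we can reach D, I. That is one component of size 2.
Starting from A we can reach A, E, G. That is one component of size 3.
Starting from B we can reach B, C, F. That is one component of size 3.
The largest has 3 vertices.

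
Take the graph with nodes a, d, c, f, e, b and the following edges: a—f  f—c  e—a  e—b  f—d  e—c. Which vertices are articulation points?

e, f

Removing e increases the component count from 1 to 2, so e is a cut vertex.
Removing f increases the component count from 1 to 2, so f is a cut vertex.
By contrast removing a leaves 1 component; it is not a cut vertex. No other vertex is a cut vertex either.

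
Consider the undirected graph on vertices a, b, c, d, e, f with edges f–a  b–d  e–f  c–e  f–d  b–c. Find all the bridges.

The edges on the cycle b-c-e-f-d-b are not bridges since each lies on that cycle.
But removing f–a disconnects f from a — this is a bridge.

a-f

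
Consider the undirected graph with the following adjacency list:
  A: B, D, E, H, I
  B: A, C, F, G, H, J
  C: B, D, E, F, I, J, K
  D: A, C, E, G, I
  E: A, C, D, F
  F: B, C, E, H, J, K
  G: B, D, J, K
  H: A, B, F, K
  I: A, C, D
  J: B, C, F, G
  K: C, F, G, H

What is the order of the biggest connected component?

Starting from A we can reach A, B, C, D, E, F, G, H, I, J, K. That is one component of size 11.
The largest has 11 vertices.

11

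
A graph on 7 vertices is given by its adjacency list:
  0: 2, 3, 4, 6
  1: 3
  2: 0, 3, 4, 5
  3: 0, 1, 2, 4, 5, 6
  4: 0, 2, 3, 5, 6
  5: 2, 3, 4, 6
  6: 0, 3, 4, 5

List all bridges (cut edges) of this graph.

The edges on the cycle 3-4-0-3 are not bridges since each lies on that cycle.
But removing 3-1 disconnects 3 from 1 — this is a bridge.

1-3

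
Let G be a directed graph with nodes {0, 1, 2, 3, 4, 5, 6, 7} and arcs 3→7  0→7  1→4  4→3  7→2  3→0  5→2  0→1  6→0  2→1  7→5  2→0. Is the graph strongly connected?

No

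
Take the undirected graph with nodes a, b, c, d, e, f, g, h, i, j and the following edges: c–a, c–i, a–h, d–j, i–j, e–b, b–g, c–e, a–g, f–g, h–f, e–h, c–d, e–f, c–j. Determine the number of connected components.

1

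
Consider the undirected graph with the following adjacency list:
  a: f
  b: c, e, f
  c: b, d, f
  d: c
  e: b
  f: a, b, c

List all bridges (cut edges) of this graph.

a-f, b-e, c-d

The edges on the cycle b-f-c-b are not bridges since each lies on that cycle.
But removing f-a disconnects f from a; removing c-d disconnects c from d; removing b-e disconnects b from e — these are bridges.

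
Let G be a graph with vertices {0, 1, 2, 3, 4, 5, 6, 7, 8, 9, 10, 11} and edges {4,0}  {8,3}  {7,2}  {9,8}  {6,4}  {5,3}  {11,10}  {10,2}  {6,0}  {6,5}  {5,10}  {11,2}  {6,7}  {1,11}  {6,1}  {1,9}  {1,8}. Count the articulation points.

1

Removing 6 increases the component count from 1 to 2, so 6 is a cut vertex.
By contrast removing 2 leaves 1 component; it is not a cut vertex. No other vertex is a cut vertex either.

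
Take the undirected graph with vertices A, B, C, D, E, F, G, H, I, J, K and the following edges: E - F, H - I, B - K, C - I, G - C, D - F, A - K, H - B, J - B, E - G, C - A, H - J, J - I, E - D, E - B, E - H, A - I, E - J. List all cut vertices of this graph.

E

Removing E increases the component count from 1 to 2, so E is a cut vertex.
By contrast removing K leaves 1 component; it is not a cut vertex. No other vertex is a cut vertex either.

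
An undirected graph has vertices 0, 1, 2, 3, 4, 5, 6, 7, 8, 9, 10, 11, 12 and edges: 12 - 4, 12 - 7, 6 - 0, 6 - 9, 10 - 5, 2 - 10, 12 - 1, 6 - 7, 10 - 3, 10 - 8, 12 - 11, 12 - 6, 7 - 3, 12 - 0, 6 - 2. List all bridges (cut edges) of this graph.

1-12, 10-5, 10-8, 11-12, 12-4, 6-9

The edges on the cycle 12-6-2-10-3-7-12 are not bridges since each lies on that cycle.
But removing 10 - 5 disconnects 10 from 5; removing 9 - 6 disconnects 9 from 6; removing 12 - 4 disconnects 12 from 4; removing 12 - 11 disconnects 12 from 11 — these are bridges.
In total 6 edges are bridges.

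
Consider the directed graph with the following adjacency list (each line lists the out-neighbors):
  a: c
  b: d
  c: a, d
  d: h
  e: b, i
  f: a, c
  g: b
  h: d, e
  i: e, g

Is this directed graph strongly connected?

There is no directed path from c to f, so the graph is not strongly connected.

No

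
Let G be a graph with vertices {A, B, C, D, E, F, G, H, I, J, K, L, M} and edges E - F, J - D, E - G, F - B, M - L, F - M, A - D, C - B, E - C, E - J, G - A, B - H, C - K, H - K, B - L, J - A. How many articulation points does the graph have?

Removing E increases the component count from 2 to 3, so E is a cut vertex.
By contrast removing K leaves 2 components; it is not a cut vertex. No other vertex is a cut vertex either.

1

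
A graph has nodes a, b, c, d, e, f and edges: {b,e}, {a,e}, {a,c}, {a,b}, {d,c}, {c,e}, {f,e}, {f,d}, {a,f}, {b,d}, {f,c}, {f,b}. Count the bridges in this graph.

The edges on the cycle f-b-d-c-e-f are not bridges since each lies on that cycle.
Every edge lies on some cycle, so there are no bridges.

0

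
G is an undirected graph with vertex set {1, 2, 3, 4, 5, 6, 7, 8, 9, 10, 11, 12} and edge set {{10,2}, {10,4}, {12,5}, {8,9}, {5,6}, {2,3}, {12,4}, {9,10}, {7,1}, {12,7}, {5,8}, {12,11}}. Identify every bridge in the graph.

1-7, 10-2, 11-12, 12-7, 2-3, 5-6

The edges on the cycle 12-5-8-9-10-4-12 are not bridges since each lies on that cycle.
But removing 2-3 disconnects 2 from 3; removing 5-6 disconnects 5 from 6; removing 12-11 disconnects 12 from 11; removing 7-1 disconnects 7 from 1 — these are bridges.
In total 6 edges are bridges.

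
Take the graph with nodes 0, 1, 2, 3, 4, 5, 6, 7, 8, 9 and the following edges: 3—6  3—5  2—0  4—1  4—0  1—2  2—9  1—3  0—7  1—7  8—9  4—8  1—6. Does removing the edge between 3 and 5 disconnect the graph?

Removing 3—5 leaves no path between 3 and 5: the component count goes from 1 to 2. So it is a bridge.

Yes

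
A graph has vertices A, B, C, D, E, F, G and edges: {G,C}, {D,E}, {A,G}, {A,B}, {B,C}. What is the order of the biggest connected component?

4

F is isolated — a component by itself.
Starting from D we can reach D, E. That is one component of size 2.
Starting from A we can reach A, B, C, G. That is one component of size 4.
The largest has 4 vertices.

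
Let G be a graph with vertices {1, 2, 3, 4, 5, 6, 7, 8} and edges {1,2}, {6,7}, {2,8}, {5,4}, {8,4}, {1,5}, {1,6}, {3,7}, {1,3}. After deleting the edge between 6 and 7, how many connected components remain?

6 and 7 are still connected via 6-1-3-7, so the component count stays at 1.

1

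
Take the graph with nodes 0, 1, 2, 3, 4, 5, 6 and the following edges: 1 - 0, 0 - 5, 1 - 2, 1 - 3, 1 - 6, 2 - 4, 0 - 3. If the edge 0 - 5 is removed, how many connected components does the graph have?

Before removal there is 1 component.
0 - 5 is a bridge — removing it separates 0's side from 5's side.
After removal: 2 components.

2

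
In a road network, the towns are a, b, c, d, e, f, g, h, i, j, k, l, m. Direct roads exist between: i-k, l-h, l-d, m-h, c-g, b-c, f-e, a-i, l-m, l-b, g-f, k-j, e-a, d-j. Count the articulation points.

1

Removing l increases the component count from 1 to 2, so l is a cut vertex.
By contrast removing m leaves 1 component; it is not a cut vertex. No other vertex is a cut vertex either.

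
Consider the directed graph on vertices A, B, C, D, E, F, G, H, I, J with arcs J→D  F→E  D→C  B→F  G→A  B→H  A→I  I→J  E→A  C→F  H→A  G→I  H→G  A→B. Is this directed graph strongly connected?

From C we can reach every vertex (A, B, C, D, E, F, G, H, I, J), and every vertex can reach C (A, B, C, D, E, F, G, H, I, J). So the whole graph is one strongly connected component.

Yes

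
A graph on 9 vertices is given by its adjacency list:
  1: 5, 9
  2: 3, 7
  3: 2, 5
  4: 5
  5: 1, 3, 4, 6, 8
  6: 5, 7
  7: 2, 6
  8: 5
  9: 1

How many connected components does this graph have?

Starting from 1 we can reach 1, 2, 3, 4, 5, 6, 7, 8, 9. That is one component of size 9.
Total: 1 component.

1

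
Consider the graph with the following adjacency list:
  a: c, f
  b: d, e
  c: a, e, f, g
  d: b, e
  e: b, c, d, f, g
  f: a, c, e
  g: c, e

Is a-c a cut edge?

No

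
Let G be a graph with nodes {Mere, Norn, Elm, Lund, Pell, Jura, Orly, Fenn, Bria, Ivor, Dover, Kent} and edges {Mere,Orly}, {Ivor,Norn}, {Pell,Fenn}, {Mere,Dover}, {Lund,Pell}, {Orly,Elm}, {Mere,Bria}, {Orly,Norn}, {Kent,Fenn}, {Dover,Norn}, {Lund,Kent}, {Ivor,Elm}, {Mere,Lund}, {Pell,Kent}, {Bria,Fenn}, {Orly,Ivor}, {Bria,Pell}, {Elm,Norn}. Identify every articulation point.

Removing Mere increases the component count from 2 to 3, so Mere is a cut vertex.
By contrast removing Orly leaves 2 components; it is not a cut vertex. No other vertex is a cut vertex either.

Mere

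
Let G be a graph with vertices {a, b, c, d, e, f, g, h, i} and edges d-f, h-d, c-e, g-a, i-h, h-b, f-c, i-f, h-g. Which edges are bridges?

a-g, b-h, c-e, c-f, g-h

The edges on the cycle i-h-d-f-i are not bridges since each lies on that cycle.
But removing h-g disconnects h from g; removing h-b disconnects h from b; removing c-e disconnects c from e; removing f-c disconnects f from c — these are bridges.
In total 5 edges are bridges.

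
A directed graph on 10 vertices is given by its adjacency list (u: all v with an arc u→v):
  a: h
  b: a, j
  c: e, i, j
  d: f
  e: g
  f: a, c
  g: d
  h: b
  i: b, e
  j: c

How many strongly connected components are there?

{a, b, c, d, e, f, g, h, i, j} are all mutually reachable — one SCC of size 10.
That gives 1 strongly connected component.

1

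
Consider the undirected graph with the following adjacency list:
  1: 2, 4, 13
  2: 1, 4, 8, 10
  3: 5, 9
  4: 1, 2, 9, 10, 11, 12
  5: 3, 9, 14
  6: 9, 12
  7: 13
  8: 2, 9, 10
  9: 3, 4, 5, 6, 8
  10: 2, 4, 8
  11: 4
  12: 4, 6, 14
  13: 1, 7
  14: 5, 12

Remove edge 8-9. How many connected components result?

8 and 9 are still connected via 8-10-4-9, so the component count stays at 1.

1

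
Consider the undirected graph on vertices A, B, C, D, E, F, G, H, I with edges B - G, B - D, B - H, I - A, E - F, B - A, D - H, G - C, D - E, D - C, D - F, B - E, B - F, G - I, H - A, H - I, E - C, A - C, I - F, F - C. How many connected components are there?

1

Starting from A we can reach A, B, C, D, E, F, G, H, I. That is one component of size 9.
Total: 1 component.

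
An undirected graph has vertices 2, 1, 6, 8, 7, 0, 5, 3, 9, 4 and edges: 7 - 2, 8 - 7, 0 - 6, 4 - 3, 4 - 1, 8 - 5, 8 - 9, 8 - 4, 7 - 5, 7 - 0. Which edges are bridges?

0-6, 0-7, 1-4, 2-7, 3-4, 4-8, 8-9

The edges on the cycle 8-7-5-8 are not bridges since each lies on that cycle.
But removing 7 - 2 disconnects 7 from 2; removing 8 - 4 disconnects 8 from 4; removing 4 - 3 disconnects 4 from 3; removing 8 - 9 disconnects 8 from 9 — these are bridges.
In total 7 edges are bridges.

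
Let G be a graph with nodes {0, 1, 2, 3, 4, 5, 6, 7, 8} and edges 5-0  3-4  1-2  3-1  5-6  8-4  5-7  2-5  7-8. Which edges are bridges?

The edges on the cycle 3-1-2-5-7-8-4-3 are not bridges since each lies on that cycle.
But removing 6-5 disconnects 6 from 5; removing 5-0 disconnects 5 from 0 — these are bridges.

0-5, 5-6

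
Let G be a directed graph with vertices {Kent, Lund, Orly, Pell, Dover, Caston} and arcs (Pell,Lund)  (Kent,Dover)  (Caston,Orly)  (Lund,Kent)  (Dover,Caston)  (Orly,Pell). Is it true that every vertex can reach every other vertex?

Yes

From Caston we can reach every vertex (Kent, Lund, Orly, Pell, Dover, Caston), and every vertex can reach Caston (Kent, Lund, Orly, Pell, Dover, Caston). So the whole graph is one strongly connected component.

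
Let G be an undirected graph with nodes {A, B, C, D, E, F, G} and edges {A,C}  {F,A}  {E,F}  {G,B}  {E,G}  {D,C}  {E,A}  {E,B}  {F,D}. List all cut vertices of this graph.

Removing E increases the component count from 1 to 2, so E is a cut vertex.
By contrast removing F leaves 1 component; it is not a cut vertex. No other vertex is a cut vertex either.

E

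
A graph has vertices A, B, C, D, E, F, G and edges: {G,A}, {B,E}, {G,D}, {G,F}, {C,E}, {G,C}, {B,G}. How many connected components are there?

1

Starting from A we can reach A, B, C, D, E, F, G. That is one component of size 7.
Total: 1 component.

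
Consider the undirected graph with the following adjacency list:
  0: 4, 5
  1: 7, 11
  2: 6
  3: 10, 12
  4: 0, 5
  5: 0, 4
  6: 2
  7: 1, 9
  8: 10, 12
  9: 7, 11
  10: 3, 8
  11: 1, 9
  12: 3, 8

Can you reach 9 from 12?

No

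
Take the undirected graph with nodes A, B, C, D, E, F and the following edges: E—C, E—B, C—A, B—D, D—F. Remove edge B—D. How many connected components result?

Before removal there is 1 component.
B—D is a bridge — removing it separates B's side from D's side.
After removal: 2 components.

2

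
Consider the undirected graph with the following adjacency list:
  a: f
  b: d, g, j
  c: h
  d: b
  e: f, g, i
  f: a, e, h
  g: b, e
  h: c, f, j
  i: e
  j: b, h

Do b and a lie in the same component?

Yes

From b we can reach a, b, c, d, e, f, g, h, i, j, which includes a.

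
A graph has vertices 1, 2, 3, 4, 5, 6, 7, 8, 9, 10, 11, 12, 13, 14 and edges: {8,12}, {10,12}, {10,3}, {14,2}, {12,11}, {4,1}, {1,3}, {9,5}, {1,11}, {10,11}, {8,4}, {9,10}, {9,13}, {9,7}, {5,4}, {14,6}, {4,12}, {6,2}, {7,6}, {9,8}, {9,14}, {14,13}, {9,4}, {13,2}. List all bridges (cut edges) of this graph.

none

The edges on the cycle 9-7-6-2-13-9 are not bridges since each lies on that cycle.
Every edge lies on some cycle, so there are no bridges.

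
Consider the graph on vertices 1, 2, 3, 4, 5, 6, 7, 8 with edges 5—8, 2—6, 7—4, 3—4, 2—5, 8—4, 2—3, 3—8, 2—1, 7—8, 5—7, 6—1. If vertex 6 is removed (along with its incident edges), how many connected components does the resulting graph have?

1

With 6 gone, the remaining components are: {1, 2, 3, 4, 5, 7, 8}.
That is 1 component.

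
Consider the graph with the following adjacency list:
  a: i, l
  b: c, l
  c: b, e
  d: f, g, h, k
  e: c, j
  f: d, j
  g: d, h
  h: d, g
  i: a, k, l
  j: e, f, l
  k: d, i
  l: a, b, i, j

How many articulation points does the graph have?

Removing d increases the component count from 1 to 2, so d is a cut vertex.
By contrast removing j leaves 1 component; it is not a cut vertex. No other vertex is a cut vertex either.

1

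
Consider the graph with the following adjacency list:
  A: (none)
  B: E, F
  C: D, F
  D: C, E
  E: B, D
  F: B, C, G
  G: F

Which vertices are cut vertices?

Removing F increases the component count from 2 to 3, so F is a cut vertex.
By contrast removing E leaves 2 components; it is not a cut vertex. No other vertex is a cut vertex either.

F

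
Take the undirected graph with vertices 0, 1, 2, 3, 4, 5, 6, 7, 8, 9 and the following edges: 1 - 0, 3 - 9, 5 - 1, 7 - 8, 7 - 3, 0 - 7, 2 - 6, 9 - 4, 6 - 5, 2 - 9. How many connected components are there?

1

Starting from 0 we can reach 0, 1, 2, 3, 4, 5, 6, 7, 8, 9. That is one component of size 10.
Total: 1 component.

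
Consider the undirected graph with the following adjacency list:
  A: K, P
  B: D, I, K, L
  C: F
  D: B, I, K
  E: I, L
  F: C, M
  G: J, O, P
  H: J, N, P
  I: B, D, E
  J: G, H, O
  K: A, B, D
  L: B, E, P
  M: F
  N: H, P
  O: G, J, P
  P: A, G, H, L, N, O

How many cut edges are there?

2

The edges on the cycle L-E-I-D-B-L are not bridges since each lies on that cycle.
But removing C-F disconnects C from F; removing F-M disconnects F from M — these are bridges.
That makes 2 bridges.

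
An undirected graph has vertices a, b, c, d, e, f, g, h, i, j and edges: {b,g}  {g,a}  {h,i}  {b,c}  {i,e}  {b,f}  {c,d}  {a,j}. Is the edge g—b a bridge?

Yes

Removing g—b leaves no path between g and b: the component count goes from 2 to 3. So it is a bridge.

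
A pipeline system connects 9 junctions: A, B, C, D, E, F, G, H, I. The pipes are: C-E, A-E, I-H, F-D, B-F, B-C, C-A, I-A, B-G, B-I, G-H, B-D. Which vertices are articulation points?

Removing B increases the component count from 1 to 2, so B is a cut vertex.
By contrast removing I leaves 1 component; it is not a cut vertex. No other vertex is a cut vertex either.

B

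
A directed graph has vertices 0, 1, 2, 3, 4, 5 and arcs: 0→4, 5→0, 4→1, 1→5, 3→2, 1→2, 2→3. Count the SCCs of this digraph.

{0, 1, 4, 5} are all mutually reachable — one SCC of size 4.
{2, 3} are all mutually reachable — one SCC of size 2.
That gives 2 strongly connected components.

2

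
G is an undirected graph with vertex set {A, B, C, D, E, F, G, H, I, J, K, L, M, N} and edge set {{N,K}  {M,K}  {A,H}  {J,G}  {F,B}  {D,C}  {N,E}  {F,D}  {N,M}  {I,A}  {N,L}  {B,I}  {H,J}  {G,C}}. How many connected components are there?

2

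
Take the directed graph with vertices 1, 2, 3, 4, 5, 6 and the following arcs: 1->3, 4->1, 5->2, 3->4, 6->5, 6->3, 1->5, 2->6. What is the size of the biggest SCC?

{1, 2, 3, 4, 5, 6} are all mutually reachable — one SCC of size 6.
The largest has 6 vertices.

6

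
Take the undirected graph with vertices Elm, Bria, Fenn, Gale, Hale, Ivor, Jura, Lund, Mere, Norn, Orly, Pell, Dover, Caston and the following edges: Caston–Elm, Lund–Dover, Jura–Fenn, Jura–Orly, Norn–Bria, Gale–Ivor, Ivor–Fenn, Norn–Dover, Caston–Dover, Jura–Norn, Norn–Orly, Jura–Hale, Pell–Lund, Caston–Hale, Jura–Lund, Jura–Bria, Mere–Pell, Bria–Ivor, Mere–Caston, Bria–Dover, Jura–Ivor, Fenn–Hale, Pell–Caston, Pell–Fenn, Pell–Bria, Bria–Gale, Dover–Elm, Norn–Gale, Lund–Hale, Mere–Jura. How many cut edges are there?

0

The edges on the cycle Jura-Norn-Orly-Jura are not bridges since each lies on that cycle.
Every edge lies on some cycle, so there are no bridges.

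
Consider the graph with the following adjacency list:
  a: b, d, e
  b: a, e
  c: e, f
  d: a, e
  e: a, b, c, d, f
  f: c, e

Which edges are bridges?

The edges on the cycle e-c-f-e are not bridges since each lies on that cycle.
Every edge lies on some cycle, so there are no bridges.

none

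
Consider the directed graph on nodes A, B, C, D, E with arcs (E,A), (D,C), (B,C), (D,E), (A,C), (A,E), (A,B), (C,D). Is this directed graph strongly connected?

Yes

From D we can reach every vertex (A, B, C, D, E), and every vertex can reach D (A, B, C, D, E). So the whole graph is one strongly connected component.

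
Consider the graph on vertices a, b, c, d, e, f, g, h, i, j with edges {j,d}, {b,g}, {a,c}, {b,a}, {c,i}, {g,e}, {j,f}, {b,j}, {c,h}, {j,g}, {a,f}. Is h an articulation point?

Deleting h leaves 1 component (was 1), so h is not a cut vertex.

No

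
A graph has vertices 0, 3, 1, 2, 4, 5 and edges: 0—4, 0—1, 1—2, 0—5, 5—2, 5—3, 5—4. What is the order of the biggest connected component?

6

Starting from 0 we can reach 0, 1, 2, 3, 4, 5. That is one component of size 6.
The largest has 6 vertices.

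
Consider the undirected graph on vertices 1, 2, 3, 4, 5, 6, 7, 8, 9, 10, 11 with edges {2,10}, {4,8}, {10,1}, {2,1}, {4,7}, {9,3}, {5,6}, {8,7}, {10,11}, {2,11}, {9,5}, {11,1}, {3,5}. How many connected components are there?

Starting from 4 we can reach 4, 7, 8. That is one component of size 3.
Starting from 1 we can reach 1, 2, 10, 11. That is one component of size 4.
Starting from 3 we can reach 3, 5, 6, 9. That is one component of size 4.
Total: 3 components.

3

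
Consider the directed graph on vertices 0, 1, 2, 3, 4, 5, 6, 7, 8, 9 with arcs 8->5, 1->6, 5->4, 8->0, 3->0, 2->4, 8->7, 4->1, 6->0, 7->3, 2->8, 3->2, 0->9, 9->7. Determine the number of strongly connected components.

1

{0, 1, 2, 3, 4, 5, 6, 7, 8, 9} are all mutually reachable — one SCC of size 10.
That gives 1 strongly connected component.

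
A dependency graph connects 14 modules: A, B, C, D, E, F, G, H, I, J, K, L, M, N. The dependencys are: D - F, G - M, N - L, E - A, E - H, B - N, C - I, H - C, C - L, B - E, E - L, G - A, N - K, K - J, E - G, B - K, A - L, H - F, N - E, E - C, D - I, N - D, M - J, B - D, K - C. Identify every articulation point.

Removing M, for instance, still leaves 1 component. No single vertex removal increases the component count — the graph has no articulation points.

none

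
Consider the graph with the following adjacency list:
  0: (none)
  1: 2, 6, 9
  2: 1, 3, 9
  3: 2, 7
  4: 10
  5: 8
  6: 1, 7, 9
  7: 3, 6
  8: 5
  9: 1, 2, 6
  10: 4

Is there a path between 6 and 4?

The component containing 6 is {1, 2, 3, 6, 7, 9}, and 4 is not in it.

No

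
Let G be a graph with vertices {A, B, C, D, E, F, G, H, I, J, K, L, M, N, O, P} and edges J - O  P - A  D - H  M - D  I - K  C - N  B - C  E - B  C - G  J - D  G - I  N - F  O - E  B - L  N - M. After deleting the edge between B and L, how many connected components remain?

3

Before removal there are 2 components.
B - L is a bridge — removing it separates B's side from L's side.
After removal: 3 components.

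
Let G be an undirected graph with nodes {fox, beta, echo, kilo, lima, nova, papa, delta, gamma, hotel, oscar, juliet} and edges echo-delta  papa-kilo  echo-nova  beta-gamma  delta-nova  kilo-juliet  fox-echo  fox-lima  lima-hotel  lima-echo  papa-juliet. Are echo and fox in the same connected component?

Yes

From echo we can reach fox, echo, lima, nova, delta, hotel, which includes fox.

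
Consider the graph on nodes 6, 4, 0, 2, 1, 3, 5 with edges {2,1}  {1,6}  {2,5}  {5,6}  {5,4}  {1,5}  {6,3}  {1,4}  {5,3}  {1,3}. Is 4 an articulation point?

No

Deleting 4 leaves 2 components (was 2), so 4 is not a cut vertex.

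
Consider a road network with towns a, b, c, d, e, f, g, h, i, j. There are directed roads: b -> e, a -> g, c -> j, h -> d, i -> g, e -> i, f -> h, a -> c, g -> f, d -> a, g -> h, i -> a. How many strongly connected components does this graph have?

6

{a, d, f, g, h} are all mutually reachable — one SCC of size 5.
{e} is an SCC by itself.
{j} is an SCC by itself.
{i} is an SCC by itself.
{b} is an SCC by itself.
(and 1 more singleton SCC)
That gives 6 strongly connected components.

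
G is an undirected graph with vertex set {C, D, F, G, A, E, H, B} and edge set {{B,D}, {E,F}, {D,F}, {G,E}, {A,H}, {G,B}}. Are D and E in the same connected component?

Yes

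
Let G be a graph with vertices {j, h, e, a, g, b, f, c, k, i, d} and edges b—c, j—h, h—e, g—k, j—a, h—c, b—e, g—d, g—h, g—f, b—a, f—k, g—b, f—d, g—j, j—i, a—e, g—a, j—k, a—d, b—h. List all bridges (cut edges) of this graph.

The edges on the cycle g-j-h-g are not bridges since each lies on that cycle.
But removing j—i disconnects j from i — this is a bridge.

i-j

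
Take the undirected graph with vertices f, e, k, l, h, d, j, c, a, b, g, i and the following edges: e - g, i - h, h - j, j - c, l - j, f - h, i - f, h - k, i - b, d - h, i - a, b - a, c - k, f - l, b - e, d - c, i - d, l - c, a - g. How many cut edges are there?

0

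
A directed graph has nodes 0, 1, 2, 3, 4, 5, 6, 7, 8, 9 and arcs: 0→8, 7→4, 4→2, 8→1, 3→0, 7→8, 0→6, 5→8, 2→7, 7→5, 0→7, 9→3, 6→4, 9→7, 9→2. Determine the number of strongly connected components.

8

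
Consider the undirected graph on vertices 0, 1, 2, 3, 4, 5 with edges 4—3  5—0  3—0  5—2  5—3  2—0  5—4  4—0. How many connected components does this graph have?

2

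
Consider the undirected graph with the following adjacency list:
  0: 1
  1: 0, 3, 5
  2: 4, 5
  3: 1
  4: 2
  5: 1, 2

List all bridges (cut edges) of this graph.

removing 2-4 disconnects 2 from 4; removing 5-2 disconnects 5 from 2; removing 1-5 disconnects 1 from 5; removing 1-3 disconnects 1 from 3 — these are bridges.
In total 5 edges are bridges.

0-1, 1-3, 1-5, 2-4, 2-5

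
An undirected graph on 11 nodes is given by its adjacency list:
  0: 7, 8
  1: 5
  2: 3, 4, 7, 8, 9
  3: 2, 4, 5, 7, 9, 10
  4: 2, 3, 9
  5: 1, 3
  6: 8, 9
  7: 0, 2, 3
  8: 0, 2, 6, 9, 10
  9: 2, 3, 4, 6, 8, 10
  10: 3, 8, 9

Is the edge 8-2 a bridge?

No

After removing 8-2, the path 8-9-2 still connects them, so the edge is not a bridge.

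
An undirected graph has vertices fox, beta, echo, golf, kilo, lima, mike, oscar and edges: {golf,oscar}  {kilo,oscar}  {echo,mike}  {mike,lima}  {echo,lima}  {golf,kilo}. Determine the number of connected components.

4

fox is isolated — a component by itself.
beta is isolated — a component by itself.
Starting from golf we can reach golf, kilo, oscar. That is one component of size 3.
Starting from echo we can reach echo, lima, mike. That is one component of size 3.
Total: 4 components.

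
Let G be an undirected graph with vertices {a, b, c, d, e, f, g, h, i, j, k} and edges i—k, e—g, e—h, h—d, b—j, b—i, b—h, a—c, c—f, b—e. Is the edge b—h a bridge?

No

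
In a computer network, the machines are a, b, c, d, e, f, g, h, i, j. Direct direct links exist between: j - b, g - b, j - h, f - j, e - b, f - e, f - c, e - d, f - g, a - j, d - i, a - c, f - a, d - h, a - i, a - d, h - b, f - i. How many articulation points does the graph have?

Removing e, for instance, still leaves 1 component. No single vertex removal increases the component count — the graph has no articulation points.

0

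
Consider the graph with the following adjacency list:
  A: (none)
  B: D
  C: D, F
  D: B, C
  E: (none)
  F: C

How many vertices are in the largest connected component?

4

E is isolated — a component by itself.
A is isolated — a component by itself.
Starting from B we can reach B, C, D, F. That is one component of size 4.
The largest has 4 vertices.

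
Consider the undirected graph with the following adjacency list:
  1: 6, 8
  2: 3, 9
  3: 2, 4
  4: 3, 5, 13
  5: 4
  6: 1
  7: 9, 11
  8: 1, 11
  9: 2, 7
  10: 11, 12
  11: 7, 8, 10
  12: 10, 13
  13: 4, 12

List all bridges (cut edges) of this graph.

The edges on the cycle 13-12-10-11-7-9-2-3-4-13 are not bridges since each lies on that cycle.
But removing 4-5 disconnects 4 from 5; removing 8-1 disconnects 8 from 1; removing 8-11 disconnects 8 from 11; removing 1-6 disconnects 1 from 6 — these are bridges.

1-6, 1-8, 11-8, 4-5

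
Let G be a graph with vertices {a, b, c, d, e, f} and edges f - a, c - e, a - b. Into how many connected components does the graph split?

3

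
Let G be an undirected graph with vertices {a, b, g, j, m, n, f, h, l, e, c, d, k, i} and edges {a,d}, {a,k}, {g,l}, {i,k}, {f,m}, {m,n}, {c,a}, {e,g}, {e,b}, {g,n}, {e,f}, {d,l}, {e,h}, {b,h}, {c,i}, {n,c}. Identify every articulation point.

Removing e increases the component count from 2 to 3, so e is a cut vertex.
By contrast removing h leaves 2 components; it is not a cut vertex. No other vertex is a cut vertex either.

e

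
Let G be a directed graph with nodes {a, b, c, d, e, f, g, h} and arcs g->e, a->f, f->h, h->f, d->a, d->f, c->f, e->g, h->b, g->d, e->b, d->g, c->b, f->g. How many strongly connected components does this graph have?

3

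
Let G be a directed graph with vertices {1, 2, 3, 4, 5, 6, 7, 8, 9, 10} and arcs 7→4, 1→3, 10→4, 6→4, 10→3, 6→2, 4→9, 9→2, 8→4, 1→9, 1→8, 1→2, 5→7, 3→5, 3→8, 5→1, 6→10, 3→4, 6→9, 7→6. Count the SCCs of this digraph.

5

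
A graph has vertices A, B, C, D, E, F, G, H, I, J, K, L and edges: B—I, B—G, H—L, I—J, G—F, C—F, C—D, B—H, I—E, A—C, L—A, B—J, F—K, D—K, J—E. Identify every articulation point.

B

Removing B increases the component count from 1 to 2, so B is a cut vertex.
By contrast removing G leaves 1 component; it is not a cut vertex. No other vertex is a cut vertex either.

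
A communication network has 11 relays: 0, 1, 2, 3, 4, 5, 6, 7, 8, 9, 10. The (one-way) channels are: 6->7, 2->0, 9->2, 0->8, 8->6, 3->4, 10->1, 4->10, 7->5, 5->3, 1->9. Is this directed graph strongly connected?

Yes

From 10 we can reach every vertex (0, 1, 2, 3, 4, 5, 6, 7, 8, 9, 10), and every vertex can reach 10 (0, 1, 2, 3, 4, 5, 6, 7, 8, 9, 10). So the whole graph is one strongly connected component.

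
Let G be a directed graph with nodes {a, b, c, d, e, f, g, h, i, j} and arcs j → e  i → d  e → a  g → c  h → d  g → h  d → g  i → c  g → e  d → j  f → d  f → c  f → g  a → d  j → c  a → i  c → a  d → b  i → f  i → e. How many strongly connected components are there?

2

{a, c, d, e, f, g, h, i, j} are all mutually reachable — one SCC of size 9.
{b} is an SCC by itself.
That gives 2 strongly connected components.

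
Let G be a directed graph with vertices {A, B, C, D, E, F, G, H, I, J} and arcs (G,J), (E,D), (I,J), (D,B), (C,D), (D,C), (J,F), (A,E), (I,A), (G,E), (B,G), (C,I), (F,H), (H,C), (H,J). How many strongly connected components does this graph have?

1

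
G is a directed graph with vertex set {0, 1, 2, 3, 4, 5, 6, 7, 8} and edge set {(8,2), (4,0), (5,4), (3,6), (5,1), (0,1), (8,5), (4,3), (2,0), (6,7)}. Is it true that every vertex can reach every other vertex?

No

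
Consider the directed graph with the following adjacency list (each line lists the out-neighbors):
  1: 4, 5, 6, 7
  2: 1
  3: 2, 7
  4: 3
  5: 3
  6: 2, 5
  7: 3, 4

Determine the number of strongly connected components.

{1, 2, 3, 4, 5, 6, 7} are all mutually reachable — one SCC of size 7.
That gives 1 strongly connected component.

1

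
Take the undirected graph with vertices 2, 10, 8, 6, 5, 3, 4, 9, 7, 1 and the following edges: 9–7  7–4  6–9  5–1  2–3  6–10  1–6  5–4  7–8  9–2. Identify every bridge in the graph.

10-6, 2-3, 2-9, 7-8

The edges on the cycle 5-1-6-9-7-4-5 are not bridges since each lies on that cycle.
But removing 9–2 disconnects 9 from 2; removing 3–2 disconnects 3 from 2; removing 10–6 disconnects 10 from 6; removing 7–8 disconnects 7 from 8 — these are bridges.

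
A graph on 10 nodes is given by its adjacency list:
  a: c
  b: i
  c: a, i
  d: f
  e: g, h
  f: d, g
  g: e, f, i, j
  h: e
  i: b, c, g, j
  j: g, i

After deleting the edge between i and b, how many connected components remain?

2

Before removal there is 1 component.
i-b is a bridge — removing it separates i's side from b's side.
After removal: 2 components.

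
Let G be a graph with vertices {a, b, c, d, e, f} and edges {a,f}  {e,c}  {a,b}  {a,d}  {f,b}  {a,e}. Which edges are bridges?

The edges on the cycle a-f-b-a are not bridges since each lies on that cycle.
But removing e—c disconnects e from c; removing a—d disconnects a from d; removing a—e disconnects a from e — these are bridges.

a-d, a-e, c-e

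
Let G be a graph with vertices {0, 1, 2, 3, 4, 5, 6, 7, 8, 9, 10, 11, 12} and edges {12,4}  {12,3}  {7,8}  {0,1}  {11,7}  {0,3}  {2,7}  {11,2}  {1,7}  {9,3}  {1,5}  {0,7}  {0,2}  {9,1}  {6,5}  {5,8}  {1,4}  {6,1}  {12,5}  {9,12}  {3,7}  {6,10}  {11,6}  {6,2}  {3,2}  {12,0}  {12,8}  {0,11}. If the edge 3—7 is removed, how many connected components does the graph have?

3 and 7 are still connected via 3-0-7, so the component count stays at 1.

1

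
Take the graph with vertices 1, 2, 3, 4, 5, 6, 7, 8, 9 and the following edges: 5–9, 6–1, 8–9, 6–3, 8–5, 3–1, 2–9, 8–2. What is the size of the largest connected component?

4 is isolated — a component by itself.
7 is isolated — a component by itself.
Starting from 1 we can reach 1, 3, 6. That is one component of size 3.
Starting from 2 we can reach 2, 5, 8, 9. That is one component of size 4.
The largest has 4 vertices.

4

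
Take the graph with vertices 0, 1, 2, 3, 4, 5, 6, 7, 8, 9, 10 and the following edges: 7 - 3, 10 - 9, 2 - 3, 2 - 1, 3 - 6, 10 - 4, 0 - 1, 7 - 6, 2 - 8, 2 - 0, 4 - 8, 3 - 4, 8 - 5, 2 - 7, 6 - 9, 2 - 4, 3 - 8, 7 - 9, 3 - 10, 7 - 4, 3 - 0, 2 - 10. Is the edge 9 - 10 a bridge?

No

After removing 9 - 10, the path 9-7-2-10 still connects them, so the edge is not a bridge.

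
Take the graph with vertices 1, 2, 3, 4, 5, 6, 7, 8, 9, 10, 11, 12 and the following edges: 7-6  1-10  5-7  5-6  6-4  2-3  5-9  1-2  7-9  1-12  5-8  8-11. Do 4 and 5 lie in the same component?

From 4 we can reach 4, 5, 6, 7, 8, 9, 11, which includes 5.

Yes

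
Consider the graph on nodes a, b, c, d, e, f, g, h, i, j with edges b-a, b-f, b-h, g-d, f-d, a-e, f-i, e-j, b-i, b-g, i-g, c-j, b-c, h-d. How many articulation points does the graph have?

Removing b increases the component count from 1 to 2, so b is a cut vertex.
By contrast removing h leaves 1 component; it is not a cut vertex. No other vertex is a cut vertex either.

1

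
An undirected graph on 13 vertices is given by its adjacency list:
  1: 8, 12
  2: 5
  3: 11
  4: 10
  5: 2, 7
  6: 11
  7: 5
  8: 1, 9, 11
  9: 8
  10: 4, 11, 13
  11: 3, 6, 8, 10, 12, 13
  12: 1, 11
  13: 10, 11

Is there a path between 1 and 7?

No

The component containing 1 is {1, 3, 4, 6, 8, 9, 10, 11, 12, 13}, and 7 is not in it.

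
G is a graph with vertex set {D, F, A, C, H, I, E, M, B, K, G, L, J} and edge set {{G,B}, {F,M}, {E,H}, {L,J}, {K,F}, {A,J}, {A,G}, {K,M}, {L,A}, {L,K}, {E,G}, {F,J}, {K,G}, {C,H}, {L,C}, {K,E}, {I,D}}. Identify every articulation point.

Removing G increases the component count from 2 to 3, so G is a cut vertex.
By contrast removing M leaves 2 components; it is not a cut vertex. No other vertex is a cut vertex either.

G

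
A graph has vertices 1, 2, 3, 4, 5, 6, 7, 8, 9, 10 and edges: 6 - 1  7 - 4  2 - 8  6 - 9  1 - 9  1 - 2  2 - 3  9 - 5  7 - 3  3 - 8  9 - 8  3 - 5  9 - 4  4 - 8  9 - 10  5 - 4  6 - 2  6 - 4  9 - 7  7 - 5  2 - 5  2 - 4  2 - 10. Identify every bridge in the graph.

none

The edges on the cycle 6-1-9-7-3-5-4-2-6 are not bridges since each lies on that cycle.
Every edge lies on some cycle, so there are no bridges.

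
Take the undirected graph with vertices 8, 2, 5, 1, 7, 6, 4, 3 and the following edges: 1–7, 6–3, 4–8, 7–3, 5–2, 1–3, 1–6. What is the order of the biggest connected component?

4

Starting from 2 we can reach 2, 5. That is one component of size 2.
Starting from 4 we can reach 4, 8. That is one component of size 2.
Starting from 1 we can reach 1, 3, 6, 7. That is one component of size 4.
The largest has 4 vertices.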